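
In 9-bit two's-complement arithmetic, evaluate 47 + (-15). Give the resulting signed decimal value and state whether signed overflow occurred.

32; no overflow

47 → 000101111
-15 → 111110001
  000101111
+ 111110001
= 000100000  (discard carry-out 1)
Result 000100000: MSB = 0 → value 32.
Addends have opposite signs, so signed overflow cannot occur.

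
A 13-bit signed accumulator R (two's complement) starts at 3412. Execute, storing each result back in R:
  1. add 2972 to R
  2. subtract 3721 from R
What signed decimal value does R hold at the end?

2663

Start: R = 3412 = 0110101010100.
R = 3412 + 2972 = 6384; wraps to -1808 = 1100011110000
R = -1808 − 3721 = -5529; wraps to 2663 = 0101001100111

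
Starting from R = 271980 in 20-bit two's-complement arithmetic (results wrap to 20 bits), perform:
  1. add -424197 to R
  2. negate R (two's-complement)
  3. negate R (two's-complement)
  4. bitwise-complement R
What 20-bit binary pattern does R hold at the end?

00100101001010011000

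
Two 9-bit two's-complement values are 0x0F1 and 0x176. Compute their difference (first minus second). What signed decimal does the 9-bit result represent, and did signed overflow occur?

-133; overflow

0x0F1 = 011110001 = 241 (signed)
0x176 = 101110110 = -138 (signed)
Subtract via negate-and-add: invert 101110110 + 1 = 010001010 (i.e. 138).
  011110001
+ 010001010
= 101111011
Result 101111011: MSB = 1 → 379 − 512 = -133.
Both addends (after negating the subtrahend) are non-negative but the stored result is negative: signed overflow. The true value 241 − (-138) = 379 lies outside [-256, 255].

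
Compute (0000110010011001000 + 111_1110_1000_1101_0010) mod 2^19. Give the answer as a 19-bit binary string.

0000100110110011010

  0000110010011001000
+ 1111110100011010010
= 0000100110110011010  (discard carry-out 1)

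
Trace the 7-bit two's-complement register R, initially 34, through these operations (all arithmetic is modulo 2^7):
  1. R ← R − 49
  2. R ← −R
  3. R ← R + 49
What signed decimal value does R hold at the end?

-64

Start: R = 34 = 0100010.
R = 34 − 49 = -15 = 1110001
R = −(-15) = 15 = 0001111
R = 15 + 49 = 64; wraps to -64 = 1000000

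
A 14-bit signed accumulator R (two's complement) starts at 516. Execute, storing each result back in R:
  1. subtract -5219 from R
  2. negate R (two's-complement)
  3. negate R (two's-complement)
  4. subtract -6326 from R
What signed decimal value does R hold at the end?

Start: R = 516 = 00001000000100.
R = 516 − (-5219) = 5735 = 01011001100111
R = −(5735) = -5735 = 10100110011001
R = −(-5735) = 5735 = 01011001100111
R = 5735 − (-6326) = 12061; wraps to -4323 = 10111100011101

-4323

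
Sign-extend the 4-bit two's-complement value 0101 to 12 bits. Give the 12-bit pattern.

MSB of 0101 is 0; replicate it into the new high bits.
00000000|0101 → 000000000101 (still 5).

000000000101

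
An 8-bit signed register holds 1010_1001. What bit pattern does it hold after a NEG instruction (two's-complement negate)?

Invert: 01010110. Add 1: 01010111.

01010111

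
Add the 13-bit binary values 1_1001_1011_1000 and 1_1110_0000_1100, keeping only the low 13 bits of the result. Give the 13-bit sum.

  1100110111000
+ 1111000001100
= 1011111000100  (discard carry-out 1)

1011111000100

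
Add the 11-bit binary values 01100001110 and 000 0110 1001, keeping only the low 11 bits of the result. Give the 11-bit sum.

01101110111

  01100001110
+ 00001101001
= 01101110111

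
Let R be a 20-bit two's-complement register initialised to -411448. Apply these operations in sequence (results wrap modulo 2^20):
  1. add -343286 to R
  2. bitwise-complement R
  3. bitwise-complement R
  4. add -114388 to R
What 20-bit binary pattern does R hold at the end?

Start: R = -411448 = 10011011100011001000.
R = -411448 + (-343286) = -754734; wraps to 293842 = 01000111101111010010
R = NOT 01000111101111010010 = 10111000010000101101 = -293843
R = NOT 10111000010000101101 = 01000111101111010010 = 293842
R = 293842 + (-114388) = 179454 = 00101011110011111110

00101011110011111110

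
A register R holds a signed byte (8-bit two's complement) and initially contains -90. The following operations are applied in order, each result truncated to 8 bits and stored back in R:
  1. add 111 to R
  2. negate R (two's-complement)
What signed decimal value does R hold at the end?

Start: R = -90 = 10100110.
R = -90 + 111 = 21 = 00010101
R = −(21) = -21 = 11101011

-21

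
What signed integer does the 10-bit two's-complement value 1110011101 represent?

MSB is 1, so the value is negative.
Unsigned reading: 925. Subtract 2^10 = 1024: 925 − 1024 = -99.

-99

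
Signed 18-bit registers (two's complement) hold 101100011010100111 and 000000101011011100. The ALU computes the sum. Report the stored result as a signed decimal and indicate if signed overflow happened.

-77437; no overflow

101100011010100111 = -80217 (signed)
000000101011011100 = 2780 (signed)
  101100011010100111
+ 000000101011011100
= 101101000110000011
Result 101101000110000011: MSB = 1 → 184707 − 262144 = -77437.
Addends have opposite signs, so signed overflow cannot occur.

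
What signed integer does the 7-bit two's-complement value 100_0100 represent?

MSB is 1, so the value is negative.
Unsigned reading: 68. Subtract 2^7 = 128: 68 − 128 = -60.

-60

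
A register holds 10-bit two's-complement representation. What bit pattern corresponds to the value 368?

0101110000

368 is non-negative, so write it directly in 10 bits: 0101110000.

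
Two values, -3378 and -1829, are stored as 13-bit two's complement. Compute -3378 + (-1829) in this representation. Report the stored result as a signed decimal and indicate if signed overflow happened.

-3378 → 1001011001110
-1829 → 1100011011011
  1001011001110
+ 1100011011011
= 0101110101001  (discard carry-out 1)
Result 0101110101001: MSB = 0 → value 2985.
Both addends are negative but the stored result is non-negative: signed overflow. The true value -3378 + (-1829) = -5207 lies outside [-4096, 4095].

2985; overflow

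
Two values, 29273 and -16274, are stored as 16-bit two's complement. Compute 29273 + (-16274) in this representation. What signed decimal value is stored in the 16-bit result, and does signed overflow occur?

29273 → 0111001001011001
-16274 → 1100000001101110
  0111001001011001
+ 1100000001101110
= 0011001011000111  (discard carry-out 1)
Result 0011001011000111: MSB = 0 → value 12999.
Addends have opposite signs, so signed overflow cannot occur.

12999; no overflow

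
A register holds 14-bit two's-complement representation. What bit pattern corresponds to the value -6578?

10011001001110

|-6578| = 6578 = 01100110110010 in 14 bits.
Invert the bits: 10011001001101. Add 1: 10011001001110.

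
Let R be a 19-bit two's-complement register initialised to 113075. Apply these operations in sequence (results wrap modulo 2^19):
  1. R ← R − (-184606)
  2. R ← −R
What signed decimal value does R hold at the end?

226607

Start: R = 113075 = 0011011100110110011.
R = 113075 − (-184606) = 297681; wraps to -226607 = 1001000101011010001
R = −(-226607) = 226607 = 0110111010100101111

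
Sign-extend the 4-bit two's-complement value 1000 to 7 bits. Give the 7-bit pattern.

MSB of 1000 is 1; replicate it into the new high bits.
111|1000 → 1111000 (still -8).

1111000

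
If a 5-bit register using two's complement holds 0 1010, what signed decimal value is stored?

10

MSB is 0, so the value is non-negative: 01010 = 10.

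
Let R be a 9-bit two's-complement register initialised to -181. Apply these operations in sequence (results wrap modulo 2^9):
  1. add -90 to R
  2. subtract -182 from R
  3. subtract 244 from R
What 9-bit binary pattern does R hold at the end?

Start: R = -181 = 101001011.
R = -181 + (-90) = -271; wraps to 241 = 011110001
R = 241 − (-182) = 423; wraps to -89 = 110100111
R = -89 − 244 = -333; wraps to 179 = 010110011

010110011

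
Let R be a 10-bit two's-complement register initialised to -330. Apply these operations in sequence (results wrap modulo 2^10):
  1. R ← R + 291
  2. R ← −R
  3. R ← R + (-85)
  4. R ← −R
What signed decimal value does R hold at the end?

46

Start: R = -330 = 1010110110.
R = -330 + 291 = -39 = 1111011001
R = −(-39) = 39 = 0000100111
R = 39 + (-85) = -46 = 1111010010
R = −(-46) = 46 = 0000101110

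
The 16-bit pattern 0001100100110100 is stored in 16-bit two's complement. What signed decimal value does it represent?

6452

MSB is 0, so the value is non-negative: 0001100100110100 = 6452.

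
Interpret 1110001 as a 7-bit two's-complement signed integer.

-15

MSB is 1, so the value is negative.
Invert: 0001110. Add 1: 0001111 = 15. So the value is −15.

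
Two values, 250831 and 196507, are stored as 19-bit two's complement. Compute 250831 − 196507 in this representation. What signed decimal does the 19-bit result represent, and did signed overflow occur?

54324; no overflow

250831 → 0111101001111001111
196507 → 0101111111110011011
Subtract via negate-and-add: invert 0101111111110011011 + 1 = 1010000000001100101 (i.e. -196507).
  0111101001111001111
+ 1010000000001100101
= 0001101010000110100  (discard carry-out 1)
Result 0001101010000110100: MSB = 0 → value 54324.
Addends (after negating the subtrahend) have opposite signs, so signed overflow cannot occur.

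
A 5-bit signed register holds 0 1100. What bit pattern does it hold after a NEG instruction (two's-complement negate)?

Invert: 10011. Add 1: 10100.
Check: 01100 = 12, 10100 = -12.

10100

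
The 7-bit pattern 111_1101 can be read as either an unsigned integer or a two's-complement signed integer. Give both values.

unsigned = 125, signed = -3

Unsigned: 1111101 = 125.
Signed: MSB=1 → 125 − 128 = -3.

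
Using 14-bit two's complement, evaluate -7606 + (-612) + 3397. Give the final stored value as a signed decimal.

-4821

-7606 + (-612) = -8218 → wraps to 8166 (01111111100110)
8166 + 3397 = 11563 → wraps to -4821 (10110100101011)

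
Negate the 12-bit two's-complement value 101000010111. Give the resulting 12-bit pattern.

Invert: 010111101000. Add 1: 010111101001.
Check: 101000010111 = -1513, 010111101001 = 1513.

010111101001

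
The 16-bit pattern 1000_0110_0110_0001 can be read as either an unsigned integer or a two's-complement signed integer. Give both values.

unsigned = 34401, signed = -31135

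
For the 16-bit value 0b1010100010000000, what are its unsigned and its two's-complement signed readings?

Unsigned: 1010100010000000 = 43136.
Signed: MSB=1 → 43136 − 65536 = -22400.

unsigned = 43136, signed = -22400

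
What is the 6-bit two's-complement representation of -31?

100001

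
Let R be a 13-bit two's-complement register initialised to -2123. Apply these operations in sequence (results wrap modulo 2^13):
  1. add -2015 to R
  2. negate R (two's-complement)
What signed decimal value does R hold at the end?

-4054

Start: R = -2123 = 1011110110101.
R = -2123 + (-2015) = -4138; wraps to 4054 = 0111111010110
R = −(4054) = -4054 = 1000000101010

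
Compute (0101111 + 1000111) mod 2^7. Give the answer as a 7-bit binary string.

1110110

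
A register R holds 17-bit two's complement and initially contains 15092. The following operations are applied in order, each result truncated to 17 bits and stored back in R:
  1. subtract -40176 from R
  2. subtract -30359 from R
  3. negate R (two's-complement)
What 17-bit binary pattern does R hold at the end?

Start: R = 15092 = 00011101011110100.
R = 15092 − (-40176) = 55268 = 01101011111100100
R = 55268 − (-30359) = 85627; wraps to -45445 = 10100111001111011
R = −(-45445) = 45445 = 01011000110000101

01011000110000101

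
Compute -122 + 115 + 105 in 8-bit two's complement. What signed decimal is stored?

-122 + 115 = -7 (11111001)
-7 + 105 = 98 (01100010)

98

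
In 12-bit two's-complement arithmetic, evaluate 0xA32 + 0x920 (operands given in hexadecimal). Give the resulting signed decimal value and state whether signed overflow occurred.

850; overflow

0xA32 = 101000110010 = -1486 (signed)
0x920 = 100100100000 = -1760 (signed)
  101000110010
+ 100100100000
= 001101010010  (discard carry-out 1)
Result 001101010010: MSB = 0 → value 850.
Both addends are negative but the stored result is non-negative: signed overflow. The true value -1486 + (-1760) = -3246 lies outside [-2048, 2047].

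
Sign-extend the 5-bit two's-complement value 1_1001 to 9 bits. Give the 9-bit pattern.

111111001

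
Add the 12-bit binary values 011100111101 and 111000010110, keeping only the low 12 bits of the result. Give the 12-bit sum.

010101010011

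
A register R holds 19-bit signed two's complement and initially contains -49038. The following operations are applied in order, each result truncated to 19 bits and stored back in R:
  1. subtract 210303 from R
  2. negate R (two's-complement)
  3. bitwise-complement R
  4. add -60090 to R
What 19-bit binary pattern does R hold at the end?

Start: R = -49038 = 1110100000001110010.
R = -49038 − 210303 = -259341 = 1000000101011110011
R = −(-259341) = 259341 = 0111111010100001101
R = NOT 0111111010100001101 = 1000000101011110010 = -259342
R = -259342 + (-60090) = -319432; wraps to 204856 = 0110010000000111000

0110010000000111000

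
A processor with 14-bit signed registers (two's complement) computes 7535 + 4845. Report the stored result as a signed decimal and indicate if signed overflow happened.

7535 → 01110101101111
4845 → 01001011101101
  01110101101111
+ 01001011101101
= 11000001011100
Result 11000001011100: MSB = 1 → 12380 − 16384 = -4004.
Both addends are non-negative but the stored result is negative: signed overflow. The true value 7535 + 4845 = 12380 lies outside [-8192, 8191].

-4004; overflow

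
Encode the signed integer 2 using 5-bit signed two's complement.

2 is non-negative, so write it directly in 5 bits: 00010.

00010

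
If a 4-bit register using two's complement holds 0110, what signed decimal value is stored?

6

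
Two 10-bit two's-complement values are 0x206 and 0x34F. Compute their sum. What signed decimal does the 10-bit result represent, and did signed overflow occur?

341; overflow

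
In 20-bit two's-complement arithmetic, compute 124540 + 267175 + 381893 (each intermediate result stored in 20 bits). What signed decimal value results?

124540 + 267175 = 391715 (01011111101000100011)
391715 + 381893 = 773608 → wraps to -274968 (10111100110111101000)

-274968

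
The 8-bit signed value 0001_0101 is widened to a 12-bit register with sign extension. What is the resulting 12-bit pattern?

MSB of 00010101 is 0; replicate it into the new high bits.
0000|00010101 → 000000010101 (still 21).

000000010101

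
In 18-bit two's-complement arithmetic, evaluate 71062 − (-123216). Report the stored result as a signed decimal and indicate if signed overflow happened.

71062 → 010001010110010110
-123216 → 100001111010110000
Subtract via negate-and-add: invert 100001111010110000 + 1 = 011110000101010000 (i.e. 123216).
  010001010110010110
+ 011110000101010000
= 101111011011100110
Result 101111011011100110: MSB = 1 → 194278 − 262144 = -67866.
Both addends (after negating the subtrahend) are non-negative but the stored result is negative: signed overflow. The true value 71062 − (-123216) = 194278 lies outside [-131072, 131071].

-67866; overflow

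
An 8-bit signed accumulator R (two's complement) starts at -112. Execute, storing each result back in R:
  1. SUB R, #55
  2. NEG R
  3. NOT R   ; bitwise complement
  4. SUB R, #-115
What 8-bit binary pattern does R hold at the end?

11001011

Start: R = -112 = 10010000.
R = -112 − 55 = -167; wraps to 89 = 01011001
R = −(89) = -89 = 10100111
R = NOT 10100111 = 01011000 = 88
R = 88 − (-115) = 203; wraps to -53 = 11001011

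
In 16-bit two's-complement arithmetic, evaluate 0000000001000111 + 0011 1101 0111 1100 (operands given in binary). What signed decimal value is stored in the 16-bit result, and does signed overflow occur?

0000000001000111 = 71 (signed)
0011 1101 0111 1100 → 0011110101111100 = 15740 (signed)
  0000000001000111
+ 0011110101111100
= 0011110111000011
Result 0011110111000011: MSB = 0 → value 15811.
Both addends are non-negative and so is the stored result: no signed overflow.

15811; no overflow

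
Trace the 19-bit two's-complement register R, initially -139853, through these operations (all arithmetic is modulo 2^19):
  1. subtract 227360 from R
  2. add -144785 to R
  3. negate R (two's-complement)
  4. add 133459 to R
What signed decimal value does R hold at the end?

121169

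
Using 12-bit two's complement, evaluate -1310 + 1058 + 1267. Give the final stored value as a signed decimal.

1015

-1310 + 1058 = -252 (111100000100)
-252 + 1267 = 1015 (001111110111)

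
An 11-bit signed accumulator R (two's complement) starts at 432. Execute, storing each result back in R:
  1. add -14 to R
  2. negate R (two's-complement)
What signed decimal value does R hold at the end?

Start: R = 432 = 00110110000.
R = 432 + (-14) = 418 = 00110100010
R = −(418) = -418 = 11001011110

-418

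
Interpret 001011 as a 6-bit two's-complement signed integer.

11

MSB is 0, so the value is non-negative: 001011 = 11.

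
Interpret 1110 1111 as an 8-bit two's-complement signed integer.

-17

MSB is 1, so the value is negative.
Invert: 00010000. Add 1: 00010001 = 17. So the value is −17.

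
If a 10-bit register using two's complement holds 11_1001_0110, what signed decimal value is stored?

MSB is 1, so the value is negative.
Invert: 0001101001. Add 1: 0001101010 = 106. So the value is −106.

-106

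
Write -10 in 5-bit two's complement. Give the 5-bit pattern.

10110

|-10| = 10 = 01010 in 5 bits.
Invert the bits: 10101. Add 1: 10110.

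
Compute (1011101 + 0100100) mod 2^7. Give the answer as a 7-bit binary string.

0000001

  1011101
+ 0100100
= 0000001  (discard carry-out 1)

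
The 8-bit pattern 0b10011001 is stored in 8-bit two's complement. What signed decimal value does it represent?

MSB is 1, so the value is negative.
Unsigned reading: 153. Subtract 2^8 = 256: 153 − 256 = -103.

-103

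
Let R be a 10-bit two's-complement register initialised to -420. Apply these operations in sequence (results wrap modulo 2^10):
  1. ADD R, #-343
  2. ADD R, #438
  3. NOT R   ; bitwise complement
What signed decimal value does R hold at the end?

324

Start: R = -420 = 1001011100.
R = -420 + (-343) = -763; wraps to 261 = 0100000101
R = 261 + 438 = 699; wraps to -325 = 1010111011
R = NOT 1010111011 = 0101000100 = 324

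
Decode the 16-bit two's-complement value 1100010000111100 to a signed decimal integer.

-15300

MSB is 1, so the value is negative.
Invert: 0011101111000011. Add 1: 0011101111000100 = 15300. So the value is −15300.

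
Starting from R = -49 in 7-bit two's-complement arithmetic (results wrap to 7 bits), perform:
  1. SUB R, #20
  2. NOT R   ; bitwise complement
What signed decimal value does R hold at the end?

Start: R = -49 = 1001111.
R = -49 − 20 = -69; wraps to 59 = 0111011
R = NOT 0111011 = 1000100 = -60

-60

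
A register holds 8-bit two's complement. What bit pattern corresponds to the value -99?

|-99| = 99 = 01100011 in 8 bits.
Invert the bits: 10011100. Add 1: 10011101.

10011101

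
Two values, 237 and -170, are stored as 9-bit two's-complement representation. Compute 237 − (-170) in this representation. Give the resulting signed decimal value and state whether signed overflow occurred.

237 → 011101101
-170 → 101010110
Subtract via negate-and-add: invert 101010110 + 1 = 010101010 (i.e. 170).
  011101101
+ 010101010
= 110010111
Result 110010111: MSB = 1 → 407 − 512 = -105.
Both addends (after negating the subtrahend) are non-negative but the stored result is negative: signed overflow. The true value 237 − (-170) = 407 lies outside [-256, 255].

-105; overflow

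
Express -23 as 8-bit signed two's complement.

|-23| = 23 = 00010111 in 8 bits.
Invert the bits: 11101000. Add 1: 11101001.
Check: 11101001 reads as 233 − 256 = -23.

11101001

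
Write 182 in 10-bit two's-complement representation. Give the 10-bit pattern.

0010110110

182 is non-negative, so write it directly in 10 bits: 0010110110.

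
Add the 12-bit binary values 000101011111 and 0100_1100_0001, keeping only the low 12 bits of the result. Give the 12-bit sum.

011000100000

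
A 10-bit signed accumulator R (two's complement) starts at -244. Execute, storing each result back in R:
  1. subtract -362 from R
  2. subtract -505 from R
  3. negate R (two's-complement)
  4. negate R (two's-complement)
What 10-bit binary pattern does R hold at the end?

Start: R = -244 = 1100001100.
R = -244 − (-362) = 118 = 0001110110
R = 118 − (-505) = 623; wraps to -401 = 1001101111
R = −(-401) = 401 = 0110010001
R = −(401) = -401 = 1001101111

1001101111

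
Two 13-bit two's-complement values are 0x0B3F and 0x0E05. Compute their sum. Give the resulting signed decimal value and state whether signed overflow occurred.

-1724; overflow

0x0B3F = 0101100111111 = 2879 (signed)
0x0E05 = 0111000000101 = 3589 (signed)
  0101100111111
+ 0111000000101
= 1100101000100
Result 1100101000100: MSB = 1 → 6468 − 8192 = -1724.
Both addends are non-negative but the stored result is negative: signed overflow. The true value 2879 + 3589 = 6468 lies outside [-4096, 4095].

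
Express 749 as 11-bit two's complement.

01011101101

749 is non-negative, so write it directly in 11 bits: 01011101101.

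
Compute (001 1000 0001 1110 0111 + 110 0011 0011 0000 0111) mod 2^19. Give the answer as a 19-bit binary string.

1111011010011101110

  0011000000111100111
+ 1100011001100000111
= 1111011010011101110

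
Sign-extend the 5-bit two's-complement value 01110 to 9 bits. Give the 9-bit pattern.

MSB of 01110 is 0; replicate it into the new high bits.
0000|01110 → 000001110 (still 14).

000001110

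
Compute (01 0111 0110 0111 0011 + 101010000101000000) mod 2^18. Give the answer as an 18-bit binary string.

  010111011001110011
+ 101010000101000000
= 000001011110110011  (discard carry-out 1)

000001011110110011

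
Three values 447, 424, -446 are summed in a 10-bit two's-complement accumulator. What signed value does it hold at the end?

425

447 + 424 = 871 → wraps to -153 (1101100111)
-153 + (-446) = -599 → wraps to 425 (0110101001)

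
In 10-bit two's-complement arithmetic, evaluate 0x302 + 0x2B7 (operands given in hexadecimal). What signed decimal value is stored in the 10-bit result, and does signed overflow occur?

441; overflow

0x302 = 1100000010 = -254 (signed)
0x2B7 = 1010110111 = -329 (signed)
  1100000010
+ 1010110111
= 0110111001  (discard carry-out 1)
Result 0110111001: MSB = 0 → value 441.
Both addends are negative but the stored result is non-negative: signed overflow. The true value -254 + (-329) = -583 lies outside [-512, 511].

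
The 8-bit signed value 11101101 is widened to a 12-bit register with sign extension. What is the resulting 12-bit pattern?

111111101101

MSB of 11101101 is 1; replicate it into the new high bits.
1111|11101101 → 111111101101 (still -19).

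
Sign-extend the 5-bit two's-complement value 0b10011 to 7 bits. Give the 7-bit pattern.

1110011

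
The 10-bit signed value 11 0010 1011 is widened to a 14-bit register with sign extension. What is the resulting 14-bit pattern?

11111100101011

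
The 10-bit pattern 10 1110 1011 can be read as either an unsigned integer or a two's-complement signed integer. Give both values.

unsigned = 747, signed = -277

Unsigned: 1011101011 = 747.
Signed: MSB=1 → 747 − 1024 = -277.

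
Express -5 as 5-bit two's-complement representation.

|-5| = 5 = 00101 in 5 bits.
Invert the bits: 11010. Add 1: 11011.

11011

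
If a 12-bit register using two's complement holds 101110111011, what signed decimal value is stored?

-1093

MSB is 1, so the value is negative.
Unsigned reading: 3003. Subtract 2^12 = 4096: 3003 − 4096 = -1093.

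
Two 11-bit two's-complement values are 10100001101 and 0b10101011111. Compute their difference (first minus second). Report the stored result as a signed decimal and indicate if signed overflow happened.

-82; no overflow

10100001101 = -755 (signed)
0b10101011111 → 10101011111 = -673 (signed)
Subtract via negate-and-add: invert 10101011111 + 1 = 01010100001 (i.e. 673).
  10100001101
+ 01010100001
= 11110101110
Result 11110101110: MSB = 1 → 1966 − 2048 = -82.
Addends (after negating the subtrahend) have opposite signs, so signed overflow cannot occur.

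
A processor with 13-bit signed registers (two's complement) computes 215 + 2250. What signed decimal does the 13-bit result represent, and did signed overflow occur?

215 → 0000011010111
2250 → 0100011001010
  0000011010111
+ 0100011001010
= 0100110100001
Result 0100110100001: MSB = 0 → value 2465.
Both addends are non-negative and so is the stored result: no signed overflow.

2465; no overflow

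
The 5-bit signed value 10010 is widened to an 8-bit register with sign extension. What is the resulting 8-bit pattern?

MSB of 10010 is 1; replicate it into the new high bits.
111|10010 → 11110010 (still -14).

11110010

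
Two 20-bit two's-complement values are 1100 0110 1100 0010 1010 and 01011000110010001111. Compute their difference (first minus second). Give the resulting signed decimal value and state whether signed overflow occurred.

450459; overflow

1100 0110 1100 0010 1010 → 11000110110000101010 = -234454 (signed)
01011000110010001111 = 363663 (signed)
Subtract via negate-and-add: invert 01011000110010001111 + 1 = 10100111001101110001 (i.e. -363663).
  11000110110000101010
+ 10100111001101110001
= 01101101111110011011  (discard carry-out 1)
Result 01101101111110011011: MSB = 0 → value 450459.
Both addends (after negating the subtrahend) are negative but the stored result is non-negative: signed overflow. The true value -234454 − 363663 = -598117 lies outside [-524288, 524287].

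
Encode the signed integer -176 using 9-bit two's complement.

|-176| = 176 = 010110000 in 9 bits.
Invert the bits: 101001111. Add 1: 101010000.

101010000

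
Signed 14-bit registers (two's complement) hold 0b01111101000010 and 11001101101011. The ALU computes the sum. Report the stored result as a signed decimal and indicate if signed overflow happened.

4781; no overflow

0b01111101000010 → 01111101000010 = 8002 (signed)
11001101101011 = -3221 (signed)
  01111101000010
+ 11001101101011
= 01001010101101  (discard carry-out 1)
Result 01001010101101: MSB = 0 → value 4781.
Addends have opposite signs, so signed overflow cannot occur.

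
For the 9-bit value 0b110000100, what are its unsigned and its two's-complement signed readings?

unsigned = 388, signed = -124

Unsigned: 110000100 = 388.
Signed: MSB=1 → 388 − 512 = -124.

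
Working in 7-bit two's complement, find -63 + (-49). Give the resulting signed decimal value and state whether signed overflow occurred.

16; overflow

-63 → 1000001
-49 → 1001111
  1000001
+ 1001111
= 0010000  (discard carry-out 1)
Result 0010000: MSB = 0 → value 16.
Both addends are negative but the stored result is non-negative: signed overflow. The true value -63 + (-49) = -112 lies outside [-64, 63].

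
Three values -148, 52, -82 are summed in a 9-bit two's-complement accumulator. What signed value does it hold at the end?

-148 + 52 = -96 (110100000)
-96 + (-82) = -178 (101001110)

-178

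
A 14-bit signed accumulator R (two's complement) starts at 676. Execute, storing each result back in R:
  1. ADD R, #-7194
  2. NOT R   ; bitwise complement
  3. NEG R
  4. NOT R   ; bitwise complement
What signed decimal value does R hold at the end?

6516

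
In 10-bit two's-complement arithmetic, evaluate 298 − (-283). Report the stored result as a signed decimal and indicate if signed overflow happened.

298 → 0100101010
-283 → 1011100101
Subtract via negate-and-add: invert 1011100101 + 1 = 0100011011 (i.e. 283).
  0100101010
+ 0100011011
= 1001000101
Result 1001000101: MSB = 1 → 581 − 1024 = -443.
Both addends (after negating the subtrahend) are non-negative but the stored result is negative: signed overflow. The true value 298 − (-283) = 581 lies outside [-512, 511].

-443; overflow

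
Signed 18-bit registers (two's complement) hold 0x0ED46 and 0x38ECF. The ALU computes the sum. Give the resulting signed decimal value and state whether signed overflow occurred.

31765; no overflow

0x0ED46 = 001110110101000110 = 60742 (signed)
0x38ECF = 111000111011001111 = -28977 (signed)
  001110110101000110
+ 111000111011001111
= 000111110000010101  (discard carry-out 1)
Result 000111110000010101: MSB = 0 → value 31765.
Addends have opposite signs, so signed overflow cannot occur.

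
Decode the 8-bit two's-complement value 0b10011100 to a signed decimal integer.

-100

MSB is 1, so the value is negative.
Invert: 01100011. Add 1: 01100100 = 100. So the value is −100.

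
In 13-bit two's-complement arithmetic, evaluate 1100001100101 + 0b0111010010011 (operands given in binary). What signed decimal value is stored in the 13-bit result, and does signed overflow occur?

1100001100101 = -1947 (signed)
0b0111010010011 → 0111010010011 = 3731 (signed)
  1100001100101
+ 0111010010011
= 0011011111000  (discard carry-out 1)
Result 0011011111000: MSB = 0 → value 1784.
Addends have opposite signs, so signed overflow cannot occur.

1784; no overflow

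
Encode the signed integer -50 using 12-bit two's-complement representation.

|-50| = 50 = 000000110010 in 12 bits.
Invert the bits: 111111001101. Add 1: 111111001110.
Check: 111111001110 reads as 4046 − 4096 = -50.

111111001110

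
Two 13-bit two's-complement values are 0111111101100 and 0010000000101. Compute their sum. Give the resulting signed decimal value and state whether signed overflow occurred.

-3087; overflow

0111111101100 = 4076 (signed)
0010000000101 = 1029 (signed)
  0111111101100
+ 0010000000101
= 1001111110001
Result 1001111110001: MSB = 1 → 5105 − 8192 = -3087.
Both addends are non-negative but the stored result is negative: signed overflow. The true value 4076 + 1029 = 5105 lies outside [-4096, 4095].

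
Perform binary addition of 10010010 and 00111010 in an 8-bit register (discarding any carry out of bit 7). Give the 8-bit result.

11001100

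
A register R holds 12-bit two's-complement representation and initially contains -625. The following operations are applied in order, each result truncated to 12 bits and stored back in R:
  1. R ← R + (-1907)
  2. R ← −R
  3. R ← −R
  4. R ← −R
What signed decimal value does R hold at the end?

Start: R = -625 = 110110001111.
R = -625 + (-1907) = -2532; wraps to 1564 = 011000011100
R = −(1564) = -1564 = 100111100100
R = −(-1564) = 1564 = 011000011100
R = −(1564) = -1564 = 100111100100

-1564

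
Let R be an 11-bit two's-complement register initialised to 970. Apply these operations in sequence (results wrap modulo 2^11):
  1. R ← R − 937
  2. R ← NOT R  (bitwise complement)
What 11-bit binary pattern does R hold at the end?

Start: R = 970 = 01111001010.
R = 970 − 937 = 33 = 00000100001
R = NOT 00000100001 = 11111011110 = -34

11111011110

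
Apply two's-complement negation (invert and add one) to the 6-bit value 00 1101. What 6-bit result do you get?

110011

Invert: 110010. Add 1: 110011.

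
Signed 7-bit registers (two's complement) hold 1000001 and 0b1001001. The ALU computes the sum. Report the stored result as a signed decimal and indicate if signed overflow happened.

10; overflow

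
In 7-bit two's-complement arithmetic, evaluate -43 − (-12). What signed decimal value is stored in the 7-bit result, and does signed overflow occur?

-31; no overflow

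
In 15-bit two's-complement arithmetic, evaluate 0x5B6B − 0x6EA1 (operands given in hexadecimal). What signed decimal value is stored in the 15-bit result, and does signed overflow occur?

0x5B6B = 101101101101011 = -9365 (signed)
0x6EA1 = 110111010100001 = -4447 (signed)
Subtract via negate-and-add: invert 110111010100001 + 1 = 001000101011111 (i.e. 4447).
  101101101101011
+ 001000101011111
= 110110011001010
Result 110110011001010: MSB = 1 → 27850 − 32768 = -4918.
Addends (after negating the subtrahend) have opposite signs, so signed overflow cannot occur.

-4918; no overflow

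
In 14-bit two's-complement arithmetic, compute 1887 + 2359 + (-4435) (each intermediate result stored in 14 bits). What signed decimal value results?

-189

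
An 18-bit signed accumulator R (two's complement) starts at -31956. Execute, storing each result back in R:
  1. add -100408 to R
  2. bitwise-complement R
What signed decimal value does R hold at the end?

Start: R = -31956 = 111000001100101100.
R = -31956 + (-100408) = -132364; wraps to 129780 = 011111101011110100
R = NOT 011111101011110100 = 100000010100001011 = -129781

-129781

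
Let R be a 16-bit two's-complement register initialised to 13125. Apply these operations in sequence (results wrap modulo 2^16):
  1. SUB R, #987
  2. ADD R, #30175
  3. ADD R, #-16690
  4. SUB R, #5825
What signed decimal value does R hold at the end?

Start: R = 13125 = 0011001101000101.
R = 13125 − 987 = 12138 = 0010111101101010
R = 12138 + 30175 = 42313; wraps to -23223 = 1010010101001001
R = -23223 + (-16690) = -39913; wraps to 25623 = 0110010000010111
R = 25623 − 5825 = 19798 = 0100110101010110

19798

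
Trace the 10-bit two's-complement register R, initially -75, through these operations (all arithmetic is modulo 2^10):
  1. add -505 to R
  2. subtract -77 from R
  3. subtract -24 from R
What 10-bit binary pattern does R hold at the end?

Start: R = -75 = 1110110101.
R = -75 + (-505) = -580; wraps to 444 = 0110111100
R = 444 − (-77) = 521; wraps to -503 = 1000001001
R = -503 − (-24) = -479 = 1000100001

1000100001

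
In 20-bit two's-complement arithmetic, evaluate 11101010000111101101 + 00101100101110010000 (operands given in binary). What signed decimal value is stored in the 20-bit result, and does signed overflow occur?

93565; no overflow

11101010000111101101 = -89619 (signed)
00101100101110010000 = 183184 (signed)
  11101010000111101101
+ 00101100101110010000
= 00010110110101111101  (discard carry-out 1)
Result 00010110110101111101: MSB = 0 → value 93565.
Addends have opposite signs, so signed overflow cannot occur.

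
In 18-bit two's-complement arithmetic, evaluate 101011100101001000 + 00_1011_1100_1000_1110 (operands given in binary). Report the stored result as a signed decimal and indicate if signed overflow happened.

101011100101001000 = -83640 (signed)
00_1011_1100_1000_1110 → 001011110010001110 = 48270 (signed)
  101011100101001000
+ 001011110010001110
= 110111010111010110
Result 110111010111010110: MSB = 1 → 226774 − 262144 = -35370.
Addends have opposite signs, so signed overflow cannot occur.

-35370; no overflow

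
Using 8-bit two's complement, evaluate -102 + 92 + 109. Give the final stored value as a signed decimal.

99

-102 + 92 = -10 (11110110)
-10 + 109 = 99 (01100011)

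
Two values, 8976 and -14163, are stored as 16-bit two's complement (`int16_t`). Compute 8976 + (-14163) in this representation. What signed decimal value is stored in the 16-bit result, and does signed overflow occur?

-5187; no overflow

8976 → 0010001100010000
-14163 → 1100100010101101
  0010001100010000
+ 1100100010101101
= 1110101110111101
Result 1110101110111101: MSB = 1 → 60349 − 65536 = -5187.
Addends have opposite signs, so signed overflow cannot occur.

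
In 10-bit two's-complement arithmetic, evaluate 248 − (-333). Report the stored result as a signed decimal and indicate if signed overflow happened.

-443; overflow

248 → 0011111000
-333 → 1010110011
Subtract via negate-and-add: invert 1010110011 + 1 = 0101001101 (i.e. 333).
  0011111000
+ 0101001101
= 1001000101
Result 1001000101: MSB = 1 → 581 − 1024 = -443.
Both addends (after negating the subtrahend) are non-negative but the stored result is negative: signed overflow. The true value 248 − (-333) = 581 lies outside [-512, 511].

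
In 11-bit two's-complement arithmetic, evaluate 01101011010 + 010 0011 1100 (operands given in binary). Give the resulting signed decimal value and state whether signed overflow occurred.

01101011010 = 858 (signed)
010 0011 1100 → 01000111100 = 572 (signed)
  01101011010
+ 01000111100
= 10110010110
Result 10110010110: MSB = 1 → 1430 − 2048 = -618.
Both addends are non-negative but the stored result is negative: signed overflow. The true value 858 + 572 = 1430 lies outside [-1024, 1023].

-618; overflow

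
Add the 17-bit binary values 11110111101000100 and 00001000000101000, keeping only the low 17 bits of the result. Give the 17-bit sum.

  11110111101000100
+ 00001000000101000
= 11111111101101100

11111111101101100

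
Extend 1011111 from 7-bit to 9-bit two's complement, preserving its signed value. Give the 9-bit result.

MSB of 1011111 is 1; replicate it into the new high bits.
11|1011111 → 111011111 (still -33).

111011111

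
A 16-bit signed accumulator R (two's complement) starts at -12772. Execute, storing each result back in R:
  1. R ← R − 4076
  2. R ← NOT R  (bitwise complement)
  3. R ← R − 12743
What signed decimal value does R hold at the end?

4104

Start: R = -12772 = 1100111000011100.
R = -12772 − 4076 = -16848 = 1011111000110000
R = NOT 1011111000110000 = 0100000111001111 = 16847
R = 16847 − 12743 = 4104 = 0001000000001000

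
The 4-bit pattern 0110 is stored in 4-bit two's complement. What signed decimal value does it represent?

MSB is 0, so the value is non-negative: 0110 = 6.

6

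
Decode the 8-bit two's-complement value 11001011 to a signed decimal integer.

-53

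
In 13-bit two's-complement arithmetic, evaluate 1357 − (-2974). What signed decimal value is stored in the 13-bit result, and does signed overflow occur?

-3861; overflow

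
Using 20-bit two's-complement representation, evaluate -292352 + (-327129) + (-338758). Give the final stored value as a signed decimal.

90337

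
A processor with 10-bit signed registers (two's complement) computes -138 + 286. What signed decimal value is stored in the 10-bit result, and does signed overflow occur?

-138 → 1101110110
286 → 0100011110
  1101110110
+ 0100011110
= 0010010100  (discard carry-out 1)
Result 0010010100: MSB = 0 → value 148.
Addends have opposite signs, so signed overflow cannot occur.

148; no overflow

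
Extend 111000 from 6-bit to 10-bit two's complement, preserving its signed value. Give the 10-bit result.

1111111000

MSB of 111000 is 1; replicate it into the new high bits.
1111|111000 → 1111111000 (still -8).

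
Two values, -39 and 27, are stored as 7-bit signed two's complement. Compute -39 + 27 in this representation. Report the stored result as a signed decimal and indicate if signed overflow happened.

-12; no overflow

-39 → 1011001
27 → 0011011
  1011001
+ 0011011
= 1110100
Result 1110100: MSB = 1 → 116 − 128 = -12.
Addends have opposite signs, so signed overflow cannot occur.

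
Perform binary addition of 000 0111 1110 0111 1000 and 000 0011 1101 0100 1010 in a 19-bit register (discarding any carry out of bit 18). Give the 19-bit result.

  0000111111001111000
+ 0000011110101001010
= 0001011101111000010

0001011101111000010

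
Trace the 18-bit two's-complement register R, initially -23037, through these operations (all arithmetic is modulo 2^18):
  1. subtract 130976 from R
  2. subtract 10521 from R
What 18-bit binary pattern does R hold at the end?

010111110101001010

Start: R = -23037 = 111010011000000011.
R = -23037 − 130976 = -154013; wraps to 108131 = 011010011001100011
R = 108131 − 10521 = 97610 = 010111110101001010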